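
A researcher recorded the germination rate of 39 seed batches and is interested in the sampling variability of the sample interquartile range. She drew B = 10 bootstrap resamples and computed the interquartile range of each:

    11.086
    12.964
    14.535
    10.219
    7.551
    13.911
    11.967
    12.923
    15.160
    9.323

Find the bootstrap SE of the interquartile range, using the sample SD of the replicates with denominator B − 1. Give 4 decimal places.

SE* = 2.4221

Bootstrap SE is the standard deviation of the 10 replicate interquartile ranges.
Mean of replicates: (11.086 + 12.964 + 14.535 + 10.219 + 7.551 + 13.911 + 11.967 + 12.923 + 15.160 + 9.323) / 10 = 119.63900 / 10 = 11.96390
Sum of squared deviations: (−0.87790)² + (+1.00010)² + (+2.57110)² + (−1.74490)² + (−4.41290)² + (+1.94710)² + (+0.00310)² + (+0.95910)² + (+3.19610)² + (−2.64090)² = 52.80031
Variance = 52.80031 / 9 = 5.86670
SE* = √5.86670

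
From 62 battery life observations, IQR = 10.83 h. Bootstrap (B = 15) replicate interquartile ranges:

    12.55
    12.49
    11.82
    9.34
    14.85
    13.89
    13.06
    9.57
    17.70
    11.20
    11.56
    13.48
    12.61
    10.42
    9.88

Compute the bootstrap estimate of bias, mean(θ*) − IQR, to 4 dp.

bias = +1.4647

mean(θ*) = (12.55 + 12.49 + 11.82 + 9.34 + 14.85 + 13.89 + 13.06 + 9.57 + 17.70 + 11.20 + 11.56 + 13.48 + 12.61 + 10.42 + 9.88) / 15 = 12.29467
bias = 12.29467 − 10.83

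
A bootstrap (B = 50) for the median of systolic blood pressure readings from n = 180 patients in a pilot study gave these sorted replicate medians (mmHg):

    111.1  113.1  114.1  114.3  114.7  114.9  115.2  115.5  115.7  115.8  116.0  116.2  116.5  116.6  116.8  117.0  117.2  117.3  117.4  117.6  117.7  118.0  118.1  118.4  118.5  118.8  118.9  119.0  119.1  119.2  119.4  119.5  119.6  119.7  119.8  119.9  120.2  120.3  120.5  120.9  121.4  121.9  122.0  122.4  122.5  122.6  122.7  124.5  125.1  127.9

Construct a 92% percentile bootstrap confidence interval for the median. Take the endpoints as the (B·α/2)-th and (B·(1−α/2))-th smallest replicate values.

(113.1, 124.5)

α = 0.08; lower rank = 50 × 0.040 = 2; upper rank = 50 × 0.960 = 48.
The 2nd smallest replicate is 113.1; the 48th is 124.5.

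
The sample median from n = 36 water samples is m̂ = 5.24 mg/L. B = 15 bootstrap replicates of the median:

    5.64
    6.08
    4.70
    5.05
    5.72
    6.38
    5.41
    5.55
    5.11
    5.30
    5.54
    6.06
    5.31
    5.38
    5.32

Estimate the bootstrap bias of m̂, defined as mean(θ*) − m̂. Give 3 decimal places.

mean(θ*) = (5.64 + 6.08 + 4.70 + 5.05 + 5.72 + 6.38 + 5.41 + 5.55 + 5.11 + 5.30 + 5.54 + 6.06 + 5.31 + 5.38 + 5.32) / 15 = 5.5033
bias = 5.5033 − 5.24

bias = +0.263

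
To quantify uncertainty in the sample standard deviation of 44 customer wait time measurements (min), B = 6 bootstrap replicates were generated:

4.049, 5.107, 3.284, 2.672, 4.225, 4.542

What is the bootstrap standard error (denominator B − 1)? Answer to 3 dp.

SE* = 0.877

Bootstrap SE is the standard deviation of the 6 replicate standard deviations.
Mean of replicates: (4.049 + 5.107 + 3.284 + 2.672 + 4.225 + 4.542) / 6 = 23.8790 / 6 = 3.9798
Sum of squared deviations: (+0.0692)² + (+1.1272)² + (−0.6958)² + (−1.3078)² + (+0.2452)² + (+0.5622)² = 3.8460
Variance = 3.8460 / 5 = 0.7692
SE* = √0.7692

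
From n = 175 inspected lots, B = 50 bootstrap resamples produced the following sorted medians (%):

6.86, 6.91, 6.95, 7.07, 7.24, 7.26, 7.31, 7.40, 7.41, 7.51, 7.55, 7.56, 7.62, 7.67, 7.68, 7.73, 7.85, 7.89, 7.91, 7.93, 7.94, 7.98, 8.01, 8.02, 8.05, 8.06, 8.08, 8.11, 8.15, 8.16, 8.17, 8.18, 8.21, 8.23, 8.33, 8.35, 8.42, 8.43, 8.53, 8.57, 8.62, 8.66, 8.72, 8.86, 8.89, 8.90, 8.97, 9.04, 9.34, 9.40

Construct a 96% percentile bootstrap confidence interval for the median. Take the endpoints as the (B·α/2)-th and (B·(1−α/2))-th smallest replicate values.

(6.86, 9.34)

α = 0.04; lower rank = 50 × 0.020 = 1; upper rank = 50 × 0.980 = 49.
The 1st smallest replicate is 6.86; the 49th is 9.34.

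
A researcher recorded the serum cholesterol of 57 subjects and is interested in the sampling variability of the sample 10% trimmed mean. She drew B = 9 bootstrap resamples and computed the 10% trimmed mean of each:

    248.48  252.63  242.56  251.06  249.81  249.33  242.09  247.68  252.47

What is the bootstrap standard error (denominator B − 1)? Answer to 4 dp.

Bootstrap SE is the standard deviation of the 9 replicate 10% trimmed means.
Mean of replicates: (248.48 + 252.63 + 242.56 + 251.06 + 249.81 + 249.33 + 242.09 + 247.68 + 252.47) / 9 = 2236.11000 / 9 = 248.45667
Sum of squared deviations: (+0.02333)² + (+4.17333)² + (−5.89667)² + (+2.60333)² + (+1.35333)² + (+0.87333)² + (−6.36667)² + (−0.77667)² + (+4.01333)² = 118.80400
Variance = 118.80400 / 8 = 14.85050
SE* = √14.85050

SE* = 3.8536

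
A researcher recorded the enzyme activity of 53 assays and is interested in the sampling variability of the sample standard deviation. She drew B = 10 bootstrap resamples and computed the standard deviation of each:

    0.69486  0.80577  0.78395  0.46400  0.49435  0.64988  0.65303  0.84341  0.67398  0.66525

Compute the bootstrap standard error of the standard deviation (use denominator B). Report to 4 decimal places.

SE* = 0.1166

Bootstrap SE is the standard deviation of the 10 replicate standard deviations.
Mean of replicates: (0.69486 + 0.80577 + 0.78395 + 0.46400 + 0.49435 + 0.64988 + 0.65303 + 0.84341 + 0.67398 + 0.66525) / 10 = 6.728480 / 10 = 0.672848
Sum of squared deviations: (+0.022012)² + (+0.132922)² + (+0.111102)² + (−0.208848)² + (−0.178498)² + (−0.022968)² + (−0.019818)² + (+0.170562)² + (+0.001132)² + (−0.007598)² = 0.136046
Variance = 0.136046 / 10 = 0.013605
SE* = √0.013605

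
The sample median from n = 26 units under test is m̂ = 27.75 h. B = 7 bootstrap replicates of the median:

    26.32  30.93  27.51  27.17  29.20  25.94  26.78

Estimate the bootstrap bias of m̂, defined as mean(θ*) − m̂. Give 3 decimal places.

mean(θ*) = (26.32 + 30.93 + 27.51 + 27.17 + 29.20 + 25.94 + 26.78) / 7 = 27.6929
bias = 27.6929 − 27.75

bias = −0.057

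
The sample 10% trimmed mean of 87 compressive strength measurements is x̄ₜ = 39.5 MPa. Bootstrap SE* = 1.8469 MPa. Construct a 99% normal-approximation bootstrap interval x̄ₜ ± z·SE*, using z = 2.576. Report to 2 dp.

Margin = 2.576 × 1.8469 = 4.758
Interval: 39.5 ± 4.758

(34.74, 44.26)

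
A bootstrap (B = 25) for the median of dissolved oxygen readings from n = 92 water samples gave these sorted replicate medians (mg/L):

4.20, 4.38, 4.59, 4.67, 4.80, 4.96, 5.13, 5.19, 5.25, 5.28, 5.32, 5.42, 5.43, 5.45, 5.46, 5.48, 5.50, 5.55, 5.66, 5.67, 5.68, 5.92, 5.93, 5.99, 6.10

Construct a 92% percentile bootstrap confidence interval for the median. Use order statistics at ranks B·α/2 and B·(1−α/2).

(4.20, 5.99)

α = 0.08; lower rank = 25 × 0.040 = 1; upper rank = 25 × 0.960 = 24.
The 1st smallest replicate is 4.20; the 24th is 5.99.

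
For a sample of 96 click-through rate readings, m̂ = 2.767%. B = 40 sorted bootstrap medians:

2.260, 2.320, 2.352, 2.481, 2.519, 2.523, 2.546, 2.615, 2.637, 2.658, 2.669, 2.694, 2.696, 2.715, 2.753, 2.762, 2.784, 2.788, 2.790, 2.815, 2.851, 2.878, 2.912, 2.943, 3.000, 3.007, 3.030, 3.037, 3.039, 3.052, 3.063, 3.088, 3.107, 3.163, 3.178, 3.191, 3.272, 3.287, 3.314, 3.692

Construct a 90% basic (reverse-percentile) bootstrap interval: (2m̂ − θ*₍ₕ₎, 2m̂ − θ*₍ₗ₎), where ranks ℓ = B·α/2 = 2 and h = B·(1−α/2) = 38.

Percentile endpoints at ranks 2 and 38: θ*₍2₎ = 2.320, θ*₍38₎ = 3.287.
Basic interval reflects these around m̂:
  lower = 2 × 2.767 − 3.287 = 2.247
  upper = 2 × 2.767 − 2.320 = 3.214

(2.247, 3.214)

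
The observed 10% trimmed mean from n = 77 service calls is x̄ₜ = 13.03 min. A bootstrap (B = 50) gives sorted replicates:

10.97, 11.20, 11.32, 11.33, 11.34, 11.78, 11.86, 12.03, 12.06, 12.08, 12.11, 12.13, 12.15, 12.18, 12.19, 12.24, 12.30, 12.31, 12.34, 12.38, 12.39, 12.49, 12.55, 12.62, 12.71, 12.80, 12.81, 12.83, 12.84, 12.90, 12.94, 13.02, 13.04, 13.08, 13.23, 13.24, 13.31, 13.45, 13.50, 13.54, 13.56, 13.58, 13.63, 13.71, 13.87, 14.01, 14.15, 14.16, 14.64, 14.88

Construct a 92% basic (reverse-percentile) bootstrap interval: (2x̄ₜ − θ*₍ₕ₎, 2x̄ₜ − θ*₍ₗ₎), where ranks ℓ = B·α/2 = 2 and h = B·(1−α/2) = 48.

Percentile endpoints at ranks 2 and 48: θ*₍2₎ = 11.20, θ*₍48₎ = 14.16.
Basic interval reflects these around x̄ₜ:
  lower = 2 × 13.03 − 14.16 = 11.90
  upper = 2 × 13.03 − 11.20 = 14.86

(11.90, 14.86)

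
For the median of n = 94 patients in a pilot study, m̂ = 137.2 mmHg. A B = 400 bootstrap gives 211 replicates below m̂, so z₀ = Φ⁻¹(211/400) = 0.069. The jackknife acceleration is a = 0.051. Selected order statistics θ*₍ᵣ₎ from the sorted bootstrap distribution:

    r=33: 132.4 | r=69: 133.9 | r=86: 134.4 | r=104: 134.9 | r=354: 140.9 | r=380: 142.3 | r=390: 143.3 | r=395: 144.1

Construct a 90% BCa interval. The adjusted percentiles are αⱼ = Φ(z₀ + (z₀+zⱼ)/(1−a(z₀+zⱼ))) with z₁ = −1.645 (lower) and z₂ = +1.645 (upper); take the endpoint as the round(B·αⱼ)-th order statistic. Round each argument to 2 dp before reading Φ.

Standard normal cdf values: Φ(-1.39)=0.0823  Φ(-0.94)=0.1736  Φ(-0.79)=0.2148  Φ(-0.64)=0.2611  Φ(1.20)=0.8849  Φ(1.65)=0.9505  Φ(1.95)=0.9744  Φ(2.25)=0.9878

Lower: z₀ + z₁ = 0.069 + (-1.645) = -1.576; 1 − a(z₀+z₁) = 1 − (0.051)(-1.576) = 1.0804; argument = 0.069 + (-1.576)/1.0804 = -1.3898 → -1.39.
α₁ = Φ(-1.39) = 0.0823; rank = round(400 × 0.0823) = 33; θ*₍33₎ = 132.4.
Upper: z₀ + z₂ = 1.714; 1 − a(z₀+z₂) = 0.9126; argument = 1.9472 → 1.95; α₂ = 0.9744; rank = 390; θ*₍390₎ = 143.3.

(132.4, 143.3)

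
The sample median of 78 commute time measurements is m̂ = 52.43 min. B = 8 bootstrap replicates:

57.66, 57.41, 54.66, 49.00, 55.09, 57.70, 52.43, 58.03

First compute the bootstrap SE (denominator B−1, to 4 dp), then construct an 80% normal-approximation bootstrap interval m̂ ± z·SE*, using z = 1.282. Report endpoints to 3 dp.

Mean of replicates = 55.2475; sum of squared deviations = 71.5931; SE* = √(71.5931/7) = 3.1981
Margin = 1.282 × 3.1981 = 4.1000
Interval: 52.43 ± 4.1000

(48.330, 56.530)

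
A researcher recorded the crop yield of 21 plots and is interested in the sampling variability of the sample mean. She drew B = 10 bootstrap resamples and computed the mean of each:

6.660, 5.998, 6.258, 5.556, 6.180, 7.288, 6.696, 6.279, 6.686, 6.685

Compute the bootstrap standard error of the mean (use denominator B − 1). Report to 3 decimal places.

SE* = 0.478

Bootstrap SE is the standard deviation of the 10 replicate means.
Mean of replicates: (6.660 + 5.998 + 6.258 + 5.556 + 6.180 + 7.288 + 6.696 + 6.279 + 6.686 + 6.685) / 10 = 64.2860 / 10 = 6.4286
Sum of squared deviations: (+0.2314)² + (−0.4306)² + (−0.1706)² + (−0.8726)² + (−0.2486)² + (+0.8594)² + (+0.2674)² + (−0.1496)² + (+0.2574)² + (+0.2564)² = 2.0557
Variance = 2.0557 / 9 = 0.2284
SE* = √0.2284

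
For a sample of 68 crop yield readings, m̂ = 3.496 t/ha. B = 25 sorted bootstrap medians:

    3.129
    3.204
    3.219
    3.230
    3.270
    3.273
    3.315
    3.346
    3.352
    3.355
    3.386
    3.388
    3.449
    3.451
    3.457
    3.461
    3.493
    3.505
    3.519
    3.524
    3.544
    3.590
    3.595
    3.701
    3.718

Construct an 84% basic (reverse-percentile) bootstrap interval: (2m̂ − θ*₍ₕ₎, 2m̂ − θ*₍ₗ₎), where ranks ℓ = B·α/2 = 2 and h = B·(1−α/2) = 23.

Percentile endpoints at ranks 2 and 23: θ*₍2₎ = 3.204, θ*₍23₎ = 3.595.
Basic interval reflects these around m̂:
  lower = 2 × 3.496 − 3.595 = 3.397
  upper = 2 × 3.496 − 3.204 = 3.788

(3.397, 3.788)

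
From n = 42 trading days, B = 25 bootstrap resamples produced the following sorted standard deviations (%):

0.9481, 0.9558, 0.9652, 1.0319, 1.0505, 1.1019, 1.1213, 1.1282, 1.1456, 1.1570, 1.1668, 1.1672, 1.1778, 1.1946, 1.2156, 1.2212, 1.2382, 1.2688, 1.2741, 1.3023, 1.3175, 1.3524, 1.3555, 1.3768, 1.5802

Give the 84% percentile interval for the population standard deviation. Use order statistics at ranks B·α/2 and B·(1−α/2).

(0.9558, 1.3555)

α = 0.16; lower rank = 25 × 0.080 = 2; upper rank = 25 × 0.920 = 23.
The 2nd smallest replicate is 0.9558; the 23rd is 1.3555.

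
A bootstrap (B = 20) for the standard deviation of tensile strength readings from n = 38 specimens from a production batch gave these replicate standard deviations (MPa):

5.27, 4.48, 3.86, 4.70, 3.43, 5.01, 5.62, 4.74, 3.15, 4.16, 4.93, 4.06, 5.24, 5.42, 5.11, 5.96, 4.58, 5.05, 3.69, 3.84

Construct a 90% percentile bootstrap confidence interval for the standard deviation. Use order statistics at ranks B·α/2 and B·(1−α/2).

Sorted replicates: 3.15, 3.43, 3.69, 3.84, 3.86, 4.06, 4.16, 4.48, 4.58, 4.70, 4.74, 4.93, 5.01, 5.05, 5.11, 5.24, 5.27, 5.42, 5.62, 5.96
α = 0.10; lower rank = 20 × 0.050 = 1; upper rank = 20 × 0.950 = 19.
The 1st smallest replicate is 3.15; the 19th is 5.62.

(3.15, 5.62)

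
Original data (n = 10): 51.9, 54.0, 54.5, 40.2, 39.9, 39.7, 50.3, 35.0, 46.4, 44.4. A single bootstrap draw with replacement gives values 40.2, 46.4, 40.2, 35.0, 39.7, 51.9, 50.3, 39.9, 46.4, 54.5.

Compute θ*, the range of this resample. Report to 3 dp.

Range = 54.5 − 35.0 = 19.500

θ* = 19.500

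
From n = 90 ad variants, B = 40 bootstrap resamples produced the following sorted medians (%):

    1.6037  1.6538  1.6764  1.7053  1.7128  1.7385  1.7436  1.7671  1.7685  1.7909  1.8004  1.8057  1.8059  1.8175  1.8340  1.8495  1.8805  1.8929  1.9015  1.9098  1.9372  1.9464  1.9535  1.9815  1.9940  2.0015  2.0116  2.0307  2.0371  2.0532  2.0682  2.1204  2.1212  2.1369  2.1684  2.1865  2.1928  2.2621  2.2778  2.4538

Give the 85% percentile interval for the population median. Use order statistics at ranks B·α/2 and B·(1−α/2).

(1.6764, 2.1928)

α = 0.15; lower rank = 40 × 0.075 = 3; upper rank = 40 × 0.925 = 37.
The 3rd smallest replicate is 1.6764; the 37th is 2.1928.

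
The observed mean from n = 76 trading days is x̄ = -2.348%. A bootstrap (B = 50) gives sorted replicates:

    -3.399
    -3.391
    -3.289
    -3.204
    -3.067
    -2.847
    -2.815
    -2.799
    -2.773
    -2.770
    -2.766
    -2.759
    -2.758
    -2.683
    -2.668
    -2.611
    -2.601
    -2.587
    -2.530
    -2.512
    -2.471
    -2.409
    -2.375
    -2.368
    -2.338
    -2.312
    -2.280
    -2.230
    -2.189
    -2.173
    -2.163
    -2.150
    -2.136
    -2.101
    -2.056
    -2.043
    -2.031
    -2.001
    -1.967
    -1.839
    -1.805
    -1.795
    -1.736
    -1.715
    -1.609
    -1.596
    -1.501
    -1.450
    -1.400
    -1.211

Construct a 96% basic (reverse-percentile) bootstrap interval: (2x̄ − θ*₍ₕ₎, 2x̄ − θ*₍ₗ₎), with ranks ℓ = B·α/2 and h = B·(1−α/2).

Percentile endpoints at ranks 1 and 49: θ*₍1₎ = -3.399, θ*₍49₎ = -1.400.
Basic interval reflects these around x̄:
  lower = 2 × -2.348 − -1.400 = -3.296
  upper = 2 × -2.348 − -3.399 = -1.297

(-3.296, -1.297)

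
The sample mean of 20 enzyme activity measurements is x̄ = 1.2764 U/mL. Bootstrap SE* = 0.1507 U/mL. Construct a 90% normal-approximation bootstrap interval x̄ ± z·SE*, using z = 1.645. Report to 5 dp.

Margin = 1.645 × 0.1507 = 0.247901
Interval: 1.2764 ± 0.247901

(1.02850, 1.52430)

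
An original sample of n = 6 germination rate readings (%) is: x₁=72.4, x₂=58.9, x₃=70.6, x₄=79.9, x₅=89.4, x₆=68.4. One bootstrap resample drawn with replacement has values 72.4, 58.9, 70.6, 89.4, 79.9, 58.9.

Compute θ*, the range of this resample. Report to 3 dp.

Range = 89.4 − 58.9 = 30.500

θ* = 30.500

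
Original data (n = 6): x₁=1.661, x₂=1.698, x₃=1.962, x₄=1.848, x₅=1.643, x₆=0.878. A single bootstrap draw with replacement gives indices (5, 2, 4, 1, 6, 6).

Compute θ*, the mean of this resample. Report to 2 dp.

θ* = 1.43

Resample values: 1.643, 1.698, 1.848, 1.661, 0.878, 0.878.
Mean = (1.643 + 1.698 + 1.848 + 1.661 + 0.878 + 0.878) / 6 = 8.6060 / 6 = 1.43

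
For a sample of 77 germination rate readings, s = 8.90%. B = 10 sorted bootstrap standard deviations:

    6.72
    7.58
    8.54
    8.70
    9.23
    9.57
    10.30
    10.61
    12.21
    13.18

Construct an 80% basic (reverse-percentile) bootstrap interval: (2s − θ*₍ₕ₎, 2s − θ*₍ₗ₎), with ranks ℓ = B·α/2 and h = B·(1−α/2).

(5.59, 11.08)

Percentile endpoints at ranks 1 and 9: θ*₍1₎ = 6.72, θ*₍9₎ = 12.21.
Basic interval reflects these around s:
  lower = 2 × 8.90 − 12.21 = 5.59
  upper = 2 × 8.90 − 6.72 = 11.08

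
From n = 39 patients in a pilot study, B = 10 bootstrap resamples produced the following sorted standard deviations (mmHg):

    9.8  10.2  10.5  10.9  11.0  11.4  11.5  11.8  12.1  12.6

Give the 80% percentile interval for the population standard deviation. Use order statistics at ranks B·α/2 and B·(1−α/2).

α = 0.20; lower rank = 10 × 0.100 = 1; upper rank = 10 × 0.900 = 9.
The 1st smallest replicate is 9.8; the 9th is 12.1.

(9.8, 12.1)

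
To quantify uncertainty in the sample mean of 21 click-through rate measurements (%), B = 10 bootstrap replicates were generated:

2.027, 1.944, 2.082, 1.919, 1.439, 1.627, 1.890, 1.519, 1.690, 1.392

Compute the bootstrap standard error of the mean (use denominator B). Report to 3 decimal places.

SE* = 0.239

Bootstrap SE is the standard deviation of the 10 replicate means.
Mean of replicates: (2.027 + 1.944 + 2.082 + 1.919 + 1.439 + 1.627 + 1.890 + 1.519 + 1.690 + 1.392) / 10 = 17.5290 / 10 = 1.7529
Sum of squared deviations: (+0.2741)² + (+0.1911)² + (+0.3291)² + (+0.1661)² + (−0.3139)² + (−0.1259)² + (+0.1371)² + (−0.2339)² + (−0.0629)² + (−0.3609)² = 0.5696
Variance = 0.5696 / 10 = 0.0570
SE* = √0.0570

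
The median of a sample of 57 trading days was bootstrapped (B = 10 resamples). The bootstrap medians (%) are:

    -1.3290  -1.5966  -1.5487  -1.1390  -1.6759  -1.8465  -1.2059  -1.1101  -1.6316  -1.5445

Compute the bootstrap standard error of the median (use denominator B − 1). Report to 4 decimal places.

Bootstrap SE is the standard deviation of the 10 replicate medians.
Mean of replicates: ((-1.3290) + (-1.5966) + (-1.5487) + (-1.1390) + (-1.6759) + (-1.8465) + (-1.2059) + (-1.1101) + (-1.6316) + (-1.5445)) / 10 = -14.62780 / 10 = -1.46278
Sum of squared deviations: (+0.13378)² + (−0.13382)² + (−0.08592)² + (+0.32378)² + (−0.21312)² + (−0.38372)² + (+0.25688)² + (+0.35268)² + (−0.16882)² + (−0.08172)² = 0.56623
Variance = 0.56623 / 9 = 0.06291
SE* = √0.06291

SE* = 0.2508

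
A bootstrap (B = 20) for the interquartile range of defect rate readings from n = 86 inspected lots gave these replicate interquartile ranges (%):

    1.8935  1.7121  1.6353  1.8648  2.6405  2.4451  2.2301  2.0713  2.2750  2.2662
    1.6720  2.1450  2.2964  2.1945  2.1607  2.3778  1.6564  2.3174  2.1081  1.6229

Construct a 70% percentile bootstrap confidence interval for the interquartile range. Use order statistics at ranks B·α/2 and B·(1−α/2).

(1.6564, 2.3174)

Sorted replicates: 1.6229, 1.6353, 1.6564, 1.6720, 1.7121, 1.8648, 1.8935, 2.0713, 2.1081, 2.1450, 2.1607, 2.1945, 2.2301, 2.2662, 2.2750, 2.2964, 2.3174, 2.3778, 2.4451, 2.6405
α = 0.30; lower rank = 20 × 0.150 = 3; upper rank = 20 × 0.850 = 17.
The 3rd smallest replicate is 1.6564; the 17th is 2.3174.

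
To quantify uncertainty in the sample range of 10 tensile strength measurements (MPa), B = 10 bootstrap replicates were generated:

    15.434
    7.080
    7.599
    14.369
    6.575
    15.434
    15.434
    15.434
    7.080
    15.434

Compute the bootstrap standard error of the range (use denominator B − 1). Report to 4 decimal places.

Bootstrap SE is the standard deviation of the 10 replicate ranges.
Mean of replicates: (15.434 + 7.080 + 7.599 + 14.369 + 6.575 + 15.434 + 15.434 + 15.434 + 7.080 + 15.434) / 10 = 119.87300 / 10 = 11.98730
Sum of squared deviations: (+3.44670)² + (−4.90730)² + (−4.38830)² + (+2.38170)² + (−5.41230)² + (+3.44670)² + (+3.44670)² + (+3.44670)² + (−4.90730)² + (+3.44670)² = 161.78455
Variance = 161.78455 / 9 = 17.97606
SE* = √17.97606

SE* = 4.2398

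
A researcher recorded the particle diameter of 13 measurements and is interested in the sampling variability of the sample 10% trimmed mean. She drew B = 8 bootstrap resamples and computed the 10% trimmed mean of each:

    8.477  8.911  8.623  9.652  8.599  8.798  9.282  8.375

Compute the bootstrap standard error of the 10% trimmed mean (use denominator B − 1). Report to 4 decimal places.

SE* = 0.4334

Bootstrap SE is the standard deviation of the 8 replicate 10% trimmed means.
Mean of replicates: (8.477 + 8.911 + 8.623 + 9.652 + 8.599 + 8.798 + 9.282 + 8.375) / 8 = 70.71700 / 8 = 8.83962
Sum of squared deviations: (−0.36262)² + (+0.07137)² + (−0.21663)² + (+0.81237)² + (−0.24062)² + (−0.04162)² + (+0.44238)² + (−0.46462)² = 1.31468
Variance = 1.31468 / 7 = 0.18781
SE* = √0.18781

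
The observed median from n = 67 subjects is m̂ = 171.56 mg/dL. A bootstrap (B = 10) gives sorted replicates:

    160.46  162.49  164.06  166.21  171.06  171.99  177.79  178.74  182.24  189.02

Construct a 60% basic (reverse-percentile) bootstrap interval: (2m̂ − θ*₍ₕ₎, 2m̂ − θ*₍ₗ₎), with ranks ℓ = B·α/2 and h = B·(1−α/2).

Percentile endpoints at ranks 2 and 8: θ*₍2₎ = 162.49, θ*₍8₎ = 178.74.
Basic interval reflects these around m̂:
  lower = 2 × 171.56 − 178.74 = 164.38
  upper = 2 × 171.56 − 162.49 = 180.63

(164.38, 180.63)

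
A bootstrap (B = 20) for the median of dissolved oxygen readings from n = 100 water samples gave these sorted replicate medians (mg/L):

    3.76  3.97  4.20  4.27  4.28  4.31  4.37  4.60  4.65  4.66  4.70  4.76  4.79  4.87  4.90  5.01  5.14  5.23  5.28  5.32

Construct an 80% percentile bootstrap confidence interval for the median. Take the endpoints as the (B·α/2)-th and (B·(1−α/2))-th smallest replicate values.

(3.97, 5.23)

α = 0.20; lower rank = 20 × 0.100 = 2; upper rank = 20 × 0.900 = 18.
The 2nd smallest replicate is 3.97; the 18th is 5.23.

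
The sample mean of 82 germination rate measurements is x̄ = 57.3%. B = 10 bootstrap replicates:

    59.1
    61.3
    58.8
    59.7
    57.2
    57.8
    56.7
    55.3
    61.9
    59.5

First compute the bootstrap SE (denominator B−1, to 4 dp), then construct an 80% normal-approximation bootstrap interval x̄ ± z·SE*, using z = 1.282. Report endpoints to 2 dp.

Mean of replicates = 58.7300; sum of squared deviations = 37.4210; SE* = √(37.4210/9) = 2.0391
Margin = 1.282 × 2.0391 = 2.614
Interval: 57.3 ± 2.614

(54.69, 59.91)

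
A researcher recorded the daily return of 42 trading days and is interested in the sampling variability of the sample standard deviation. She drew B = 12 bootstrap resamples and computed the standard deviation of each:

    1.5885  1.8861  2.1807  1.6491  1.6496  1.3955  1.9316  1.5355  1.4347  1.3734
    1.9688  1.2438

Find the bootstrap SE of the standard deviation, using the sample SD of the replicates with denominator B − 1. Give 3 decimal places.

Bootstrap SE is the standard deviation of the 12 replicate standard deviations.
Mean of replicates: (1.5885 + 1.8861 + 2.1807 + 1.6491 + 1.6496 + 1.3955 + 1.9316 + 1.5355 + 1.4347 + 1.3734 + 1.9688 + 1.2438) / 12 = 19.83730 / 12 = 1.65311
Sum of squared deviations: (−0.06461)² + (+0.23299)² + (+0.52759)² + (−0.00401)² + (−0.00351)² + (−0.25761)² + (+0.27849)² + (−0.11761)² + (−0.21841)² + (−0.27971)² + (+0.31569)² + (−0.40931)² = 0.88773
Variance = 0.88773 / 11 = 0.08070
SE* = √0.08070

SE* = 0.284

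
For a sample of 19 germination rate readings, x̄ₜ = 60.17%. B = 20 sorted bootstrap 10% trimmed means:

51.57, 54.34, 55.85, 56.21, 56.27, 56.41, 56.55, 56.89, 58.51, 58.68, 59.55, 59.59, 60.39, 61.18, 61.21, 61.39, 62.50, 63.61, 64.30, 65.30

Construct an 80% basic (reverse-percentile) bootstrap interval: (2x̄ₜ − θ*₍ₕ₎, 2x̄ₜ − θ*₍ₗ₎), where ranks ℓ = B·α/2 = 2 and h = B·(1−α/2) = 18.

(56.73, 66.00)

Percentile endpoints at ranks 2 and 18: θ*₍2₎ = 54.34, θ*₍18₎ = 63.61.
Basic interval reflects these around x̄ₜ:
  lower = 2 × 60.17 − 63.61 = 56.73
  upper = 2 × 60.17 − 54.34 = 66.00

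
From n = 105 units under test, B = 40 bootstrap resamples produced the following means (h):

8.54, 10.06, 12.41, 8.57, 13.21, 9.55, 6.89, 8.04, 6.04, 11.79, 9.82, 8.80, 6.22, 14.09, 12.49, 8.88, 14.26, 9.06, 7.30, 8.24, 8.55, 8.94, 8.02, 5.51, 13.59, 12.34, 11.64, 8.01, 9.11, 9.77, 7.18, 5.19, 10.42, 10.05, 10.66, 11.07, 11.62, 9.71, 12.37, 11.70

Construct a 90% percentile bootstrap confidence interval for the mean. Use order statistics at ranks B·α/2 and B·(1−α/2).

(5.51, 13.59)

Sorted replicates: 5.19, 5.51, 6.04, 6.22, 6.89, 7.18, 7.30, 8.01, 8.02, 8.04, 8.24, 8.54, 8.55, 8.57, 8.80, 8.88, 8.94, 9.06, 9.11, 9.55, 9.71, 9.77, 9.82, 10.05, 10.06, 10.42, 10.66, 11.07, 11.62, 11.64, 11.70, 11.79, 12.34, 12.37, 12.41, 12.49, 13.21, 13.59, 14.09, 14.26
α = 0.10; lower rank = 40 × 0.050 = 2; upper rank = 40 × 0.950 = 38.
The 2nd smallest replicate is 5.51; the 38th is 13.59.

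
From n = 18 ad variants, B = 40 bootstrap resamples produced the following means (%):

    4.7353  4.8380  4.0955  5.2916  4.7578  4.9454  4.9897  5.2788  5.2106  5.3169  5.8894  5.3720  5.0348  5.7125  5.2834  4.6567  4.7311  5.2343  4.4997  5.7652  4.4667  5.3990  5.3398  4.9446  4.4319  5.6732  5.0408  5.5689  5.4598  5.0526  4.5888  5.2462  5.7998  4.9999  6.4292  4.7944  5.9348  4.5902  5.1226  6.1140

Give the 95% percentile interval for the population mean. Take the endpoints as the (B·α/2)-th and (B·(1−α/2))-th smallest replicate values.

Sorted replicates: 4.0955, 4.4319, 4.4667, 4.4997, 4.5888, 4.5902, 4.6567, 4.7311, 4.7353, 4.7578, 4.7944, 4.8380, 4.9446, 4.9454, 4.9897, 4.9999, 5.0348, 5.0408, 5.0526, 5.1226, 5.2106, 5.2343, 5.2462, 5.2788, 5.2834, 5.2916, 5.3169, 5.3398, 5.3720, 5.3990, 5.4598, 5.5689, 5.6732, 5.7125, 5.7652, 5.7998, 5.8894, 5.9348, 6.1140, 6.4292
α = 0.05; lower rank = 40 × 0.025 = 1; upper rank = 40 × 0.975 = 39.
The 1st smallest replicate is 4.0955; the 39th is 6.1140.

(4.0955, 6.1140)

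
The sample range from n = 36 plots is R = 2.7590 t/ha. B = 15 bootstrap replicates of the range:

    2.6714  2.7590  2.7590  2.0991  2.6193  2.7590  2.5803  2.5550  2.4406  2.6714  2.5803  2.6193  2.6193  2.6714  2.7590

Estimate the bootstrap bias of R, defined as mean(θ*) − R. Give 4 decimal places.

bias = −0.1481

mean(θ*) = (2.6714 + 2.7590 + 2.7590 + 2.0991 + 2.6193 + 2.7590 + 2.5803 + 2.5550 + 2.4406 + 2.6714 + 2.5803 + 2.6193 + 2.6193 + 2.6714 + 2.7590) / 15 = 2.61089
bias = 2.61089 − 2.7590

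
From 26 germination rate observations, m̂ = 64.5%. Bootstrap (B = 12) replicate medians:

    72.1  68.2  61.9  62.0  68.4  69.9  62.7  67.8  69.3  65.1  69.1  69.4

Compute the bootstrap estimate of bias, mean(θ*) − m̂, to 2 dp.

bias = +2.66

mean(θ*) = (72.1 + 68.2 + 61.9 + 62.0 + 68.4 + 69.9 + 62.7 + 67.8 + 69.3 + 65.1 + 69.1 + 69.4) / 12 = 67.158
bias = 67.158 − 64.5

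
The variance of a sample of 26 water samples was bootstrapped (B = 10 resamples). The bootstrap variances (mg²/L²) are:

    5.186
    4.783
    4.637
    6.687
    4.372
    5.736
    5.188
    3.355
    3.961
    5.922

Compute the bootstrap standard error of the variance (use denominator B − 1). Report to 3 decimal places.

Bootstrap SE is the standard deviation of the 10 replicate variances.
Mean of replicates: (5.186 + 4.783 + 4.637 + 6.687 + 4.372 + 5.736 + 5.188 + 3.355 + 3.961 + 5.922) / 10 = 49.8270 / 10 = 4.9827
Sum of squared deviations: (+0.2033)² + (−0.1997)² + (−0.3457)² + (+1.7043)² + (−0.6107)² + (+0.7533)² + (+0.2053)² + (−1.6277)² + (−1.0217)² + (+0.9393)² = 8.6635
Variance = 8.6635 / 9 = 0.9626
SE* = √0.9626

SE* = 0.981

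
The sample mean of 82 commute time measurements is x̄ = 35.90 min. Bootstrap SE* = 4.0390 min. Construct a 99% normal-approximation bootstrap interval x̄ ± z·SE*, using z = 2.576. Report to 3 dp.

(25.496, 46.304)

Margin = 2.576 × 4.0390 = 10.4045
Interval: 35.90 ± 10.4045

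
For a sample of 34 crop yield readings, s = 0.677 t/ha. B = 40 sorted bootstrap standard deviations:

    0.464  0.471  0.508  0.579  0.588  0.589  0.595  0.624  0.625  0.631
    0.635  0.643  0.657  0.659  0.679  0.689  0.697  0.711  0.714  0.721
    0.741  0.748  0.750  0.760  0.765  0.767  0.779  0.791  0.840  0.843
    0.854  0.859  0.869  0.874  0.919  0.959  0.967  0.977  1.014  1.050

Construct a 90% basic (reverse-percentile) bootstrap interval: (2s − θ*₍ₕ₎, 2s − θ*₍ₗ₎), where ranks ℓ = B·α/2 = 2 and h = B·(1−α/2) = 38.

(0.377, 0.883)

Percentile endpoints at ranks 2 and 38: θ*₍2₎ = 0.471, θ*₍38₎ = 0.977.
Basic interval reflects these around s:
  lower = 2 × 0.677 − 0.977 = 0.377
  upper = 2 × 0.677 − 0.471 = 0.883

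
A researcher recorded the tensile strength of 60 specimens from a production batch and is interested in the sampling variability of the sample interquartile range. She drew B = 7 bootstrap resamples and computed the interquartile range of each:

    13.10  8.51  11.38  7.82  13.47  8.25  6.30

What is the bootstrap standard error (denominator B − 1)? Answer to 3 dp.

Bootstrap SE is the standard deviation of the 7 replicate interquartile ranges.
Mean of replicates: (13.10 + 8.51 + 11.38 + 7.82 + 13.47 + 8.25 + 6.30) / 7 = 68.8300 / 7 = 9.8329
Sum of squared deviations: (+3.2671)² + (−1.3229)² + (+1.5471)² + (−2.0129)² + (+3.6371)² + (−1.5829)² + (−3.5329)² = 47.0847
Variance = 47.0847 / 6 = 7.8475
SE* = √7.8475

SE* = 2.801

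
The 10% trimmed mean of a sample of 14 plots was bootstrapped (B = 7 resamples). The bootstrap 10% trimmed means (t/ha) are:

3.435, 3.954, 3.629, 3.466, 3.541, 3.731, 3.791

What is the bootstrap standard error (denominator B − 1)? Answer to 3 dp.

Bootstrap SE is the standard deviation of the 7 replicate 10% trimmed means.
Mean of replicates: (3.435 + 3.954 + 3.629 + 3.466 + 3.541 + 3.731 + 3.791) / 7 = 25.5470 / 7 = 3.6496
Sum of squared deviations: (−0.2146)² + (+0.3044)² + (−0.0206)² + (−0.1836)² + (−0.1086)² + (+0.0814)² + (+0.1414)² = 0.2113
Variance = 0.2113 / 6 = 0.0352
SE* = √0.0352

SE* = 0.188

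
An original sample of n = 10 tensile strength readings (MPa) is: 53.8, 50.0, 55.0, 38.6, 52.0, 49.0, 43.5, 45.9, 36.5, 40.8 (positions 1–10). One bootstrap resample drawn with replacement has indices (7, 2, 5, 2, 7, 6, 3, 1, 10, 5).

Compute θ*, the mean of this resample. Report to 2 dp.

θ* = 48.96

Resample values: 43.5, 50.0, 52.0, 50.0, 43.5, 49.0, 55.0, 53.8, 40.8, 52.0.
Mean = (43.5 + 50.0 + 52.0 + 50.0 + 43.5 + 49.0 + 55.0 + 53.8 + 40.8 + 52.0) / 10 = 489.60 / 10 = 48.96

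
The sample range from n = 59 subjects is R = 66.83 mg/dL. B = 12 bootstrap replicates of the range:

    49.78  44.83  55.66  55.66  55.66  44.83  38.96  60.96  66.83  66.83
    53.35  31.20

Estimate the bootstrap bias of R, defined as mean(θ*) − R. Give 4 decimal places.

bias = −14.7842

mean(θ*) = (49.78 + 44.83 + 55.66 + 55.66 + 55.66 + 44.83 + 38.96 + 60.96 + 66.83 + 66.83 + 53.35 + 31.20) / 12 = 52.04583
bias = 52.04583 − 66.83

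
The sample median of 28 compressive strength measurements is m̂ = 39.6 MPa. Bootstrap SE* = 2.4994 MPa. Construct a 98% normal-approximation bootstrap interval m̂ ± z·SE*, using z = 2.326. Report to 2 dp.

Margin = 2.326 × 2.4994 = 5.814
Interval: 39.6 ± 5.814

(33.79, 45.41)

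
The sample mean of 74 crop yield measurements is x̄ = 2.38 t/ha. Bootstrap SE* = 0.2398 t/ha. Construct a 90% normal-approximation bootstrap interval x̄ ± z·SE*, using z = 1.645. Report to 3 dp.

Margin = 1.645 × 0.2398 = 0.3945
Interval: 2.38 ± 0.3945

(1.986, 2.774)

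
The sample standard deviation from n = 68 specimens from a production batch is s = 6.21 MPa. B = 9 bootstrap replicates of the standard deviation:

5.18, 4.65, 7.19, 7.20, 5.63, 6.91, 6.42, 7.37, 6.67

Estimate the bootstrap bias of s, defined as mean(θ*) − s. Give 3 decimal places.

mean(θ*) = (5.18 + 4.65 + 7.19 + 7.20 + 5.63 + 6.91 + 6.42 + 7.37 + 6.67) / 9 = 6.3578
bias = 6.3578 − 6.21

bias = +0.148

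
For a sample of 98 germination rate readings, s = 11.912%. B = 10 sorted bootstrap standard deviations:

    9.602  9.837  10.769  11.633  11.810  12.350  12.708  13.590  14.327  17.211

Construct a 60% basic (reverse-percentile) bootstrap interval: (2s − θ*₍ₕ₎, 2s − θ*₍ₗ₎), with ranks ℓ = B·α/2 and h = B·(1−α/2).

(10.234, 13.987)

Percentile endpoints at ranks 2 and 8: θ*₍2₎ = 9.837, θ*₍8₎ = 13.590.
Basic interval reflects these around s:
  lower = 2 × 11.912 − 13.590 = 10.234
  upper = 2 × 11.912 − 9.837 = 13.987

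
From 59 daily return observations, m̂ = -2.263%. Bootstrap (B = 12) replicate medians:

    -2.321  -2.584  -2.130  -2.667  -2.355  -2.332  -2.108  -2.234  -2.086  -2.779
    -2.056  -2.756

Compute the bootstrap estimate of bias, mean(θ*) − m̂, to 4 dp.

mean(θ*) = ((-2.321) + (-2.584) + (-2.130) + (-2.667) + (-2.355) + (-2.332) + (-2.108) + (-2.234) + (-2.086) + (-2.779) + (-2.056) + (-2.756)) / 12 = -2.36733
bias = -2.36733 − -2.263

bias = −0.1043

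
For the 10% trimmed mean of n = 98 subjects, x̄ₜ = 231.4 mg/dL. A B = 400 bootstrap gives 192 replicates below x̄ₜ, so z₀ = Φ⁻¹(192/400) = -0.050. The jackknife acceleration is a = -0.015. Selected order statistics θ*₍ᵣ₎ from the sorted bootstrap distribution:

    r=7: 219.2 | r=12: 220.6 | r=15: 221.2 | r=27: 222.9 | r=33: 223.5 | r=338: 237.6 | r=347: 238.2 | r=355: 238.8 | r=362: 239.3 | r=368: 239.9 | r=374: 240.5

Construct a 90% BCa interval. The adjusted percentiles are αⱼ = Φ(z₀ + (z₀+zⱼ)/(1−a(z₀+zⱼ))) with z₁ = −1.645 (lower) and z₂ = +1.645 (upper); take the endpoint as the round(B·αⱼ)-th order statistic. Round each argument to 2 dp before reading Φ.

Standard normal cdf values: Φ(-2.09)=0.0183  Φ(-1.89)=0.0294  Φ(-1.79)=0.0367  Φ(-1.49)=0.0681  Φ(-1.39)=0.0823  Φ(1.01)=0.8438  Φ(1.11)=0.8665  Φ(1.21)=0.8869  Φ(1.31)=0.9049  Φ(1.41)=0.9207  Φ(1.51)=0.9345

Lower: z₀ + z₁ = -0.050 + (-1.645) = -1.695; 1 − a(z₀+z₁) = 1 − (-0.015)(-1.695) = 0.9746; argument = -0.050 + (-1.695)/0.9746 = -1.7892 → -1.79.
α₁ = Φ(-1.79) = 0.0367; rank = round(400 × 0.0367) = 15; θ*₍15₎ = 221.2.
Upper: z₀ + z₂ = 1.595; 1 − a(z₀+z₂) = 1.0239; argument = 1.5077 → 1.51; α₂ = 0.9345; rank = 374; θ*₍374₎ = 240.5.

(221.2, 240.5)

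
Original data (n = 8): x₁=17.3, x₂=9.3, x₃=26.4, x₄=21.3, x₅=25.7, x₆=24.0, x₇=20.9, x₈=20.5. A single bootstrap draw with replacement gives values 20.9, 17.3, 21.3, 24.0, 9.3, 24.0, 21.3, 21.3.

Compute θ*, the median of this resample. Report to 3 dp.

Sorted: 9.3, 17.3, 20.9, 21.3, 21.3, 21.3, 24.0, 24.0
Median = average of the two middle values = 21.300

θ* = 21.300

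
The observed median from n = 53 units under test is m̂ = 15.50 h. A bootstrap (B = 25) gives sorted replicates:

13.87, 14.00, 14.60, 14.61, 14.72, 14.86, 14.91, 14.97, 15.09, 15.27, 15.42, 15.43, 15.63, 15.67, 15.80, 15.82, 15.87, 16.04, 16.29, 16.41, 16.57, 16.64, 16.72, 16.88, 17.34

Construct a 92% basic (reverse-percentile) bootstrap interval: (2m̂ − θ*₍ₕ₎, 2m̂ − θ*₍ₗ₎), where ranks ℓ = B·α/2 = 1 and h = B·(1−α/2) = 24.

Percentile endpoints at ranks 1 and 24: θ*₍1₎ = 13.87, θ*₍24₎ = 16.88.
Basic interval reflects these around m̂:
  lower = 2 × 15.50 − 16.88 = 14.12
  upper = 2 × 15.50 − 13.87 = 17.13

(14.12, 17.13)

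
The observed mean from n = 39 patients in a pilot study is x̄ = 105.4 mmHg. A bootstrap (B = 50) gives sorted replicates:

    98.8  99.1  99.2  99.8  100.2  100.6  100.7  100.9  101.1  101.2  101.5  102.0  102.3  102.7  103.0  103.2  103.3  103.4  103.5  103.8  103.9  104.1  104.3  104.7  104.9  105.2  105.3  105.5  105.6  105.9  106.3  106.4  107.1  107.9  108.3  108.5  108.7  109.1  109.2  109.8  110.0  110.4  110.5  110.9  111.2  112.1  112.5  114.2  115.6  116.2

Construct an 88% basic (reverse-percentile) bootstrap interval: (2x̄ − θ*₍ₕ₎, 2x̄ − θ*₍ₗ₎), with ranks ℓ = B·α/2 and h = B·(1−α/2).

Percentile endpoints at ranks 3 and 47: θ*₍3₎ = 99.2, θ*₍47₎ = 112.5.
Basic interval reflects these around x̄:
  lower = 2 × 105.4 − 112.5 = 98.3
  upper = 2 × 105.4 − 99.2 = 111.6

(98.3, 111.6)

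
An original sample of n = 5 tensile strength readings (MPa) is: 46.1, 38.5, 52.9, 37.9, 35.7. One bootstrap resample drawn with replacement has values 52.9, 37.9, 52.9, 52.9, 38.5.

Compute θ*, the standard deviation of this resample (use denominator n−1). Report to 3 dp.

θ* = 8.054

Mean = 47.0200; sum of squared deviations = 259.4880
s² = 259.4880 / 4 = 64.8720
s = √64.8720 = 8.054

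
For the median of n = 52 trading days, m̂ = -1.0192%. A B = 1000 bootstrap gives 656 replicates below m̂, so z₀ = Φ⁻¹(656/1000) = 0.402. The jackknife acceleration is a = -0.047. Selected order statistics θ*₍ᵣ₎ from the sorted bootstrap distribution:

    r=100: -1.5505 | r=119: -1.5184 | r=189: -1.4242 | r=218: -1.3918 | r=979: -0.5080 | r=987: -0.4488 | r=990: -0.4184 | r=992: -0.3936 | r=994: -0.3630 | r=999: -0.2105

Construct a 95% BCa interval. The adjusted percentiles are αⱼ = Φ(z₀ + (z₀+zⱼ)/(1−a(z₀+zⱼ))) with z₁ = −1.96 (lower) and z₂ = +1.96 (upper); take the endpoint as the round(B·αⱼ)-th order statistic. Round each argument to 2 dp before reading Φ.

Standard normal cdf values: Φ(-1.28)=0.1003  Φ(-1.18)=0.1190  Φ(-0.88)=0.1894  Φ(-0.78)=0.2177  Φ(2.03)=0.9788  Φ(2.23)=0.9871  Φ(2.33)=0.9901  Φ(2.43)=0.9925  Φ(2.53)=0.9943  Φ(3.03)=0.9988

Lower: z₀ + z₁ = 0.402 + (-1.960) = -1.558; 1 − a(z₀+z₁) = 1 − (-0.047)(-1.558) = 0.9268; argument = 0.402 + (-1.558)/0.9268 = -1.2791 → -1.28.
α₁ = Φ(-1.28) = 0.1003; rank = round(1000 × 0.1003) = 100; θ*₍100₎ = -1.5505.
Upper: z₀ + z₂ = 2.362; 1 − a(z₀+z₂) = 1.1110; argument = 2.5280 → 2.53; α₂ = 0.9943; rank = 994; θ*₍994₎ = -0.3630.

(-1.5505, -0.3630)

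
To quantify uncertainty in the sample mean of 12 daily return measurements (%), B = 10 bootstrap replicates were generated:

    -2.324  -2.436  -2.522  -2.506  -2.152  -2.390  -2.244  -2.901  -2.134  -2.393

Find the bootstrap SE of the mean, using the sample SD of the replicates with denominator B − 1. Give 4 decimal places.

Bootstrap SE is the standard deviation of the 10 replicate means.
Mean of replicates: ((-2.324) + (-2.436) + (-2.522) + (-2.506) + (-2.152) + (-2.390) + (-2.244) + (-2.901) + (-2.134) + (-2.393)) / 10 = -24.00200 / 10 = -2.40020
Sum of squared deviations: (+0.07620)² + (−0.03580)² + (−0.12180)² + (−0.10580)² + (+0.24820)² + (+0.01020)² + (+0.15620)² + (−0.50080)² + (+0.26620)² + (+0.00720)² = 0.44094
Variance = 0.44094 / 9 = 0.04899
SE* = √0.04899

SE* = 0.2213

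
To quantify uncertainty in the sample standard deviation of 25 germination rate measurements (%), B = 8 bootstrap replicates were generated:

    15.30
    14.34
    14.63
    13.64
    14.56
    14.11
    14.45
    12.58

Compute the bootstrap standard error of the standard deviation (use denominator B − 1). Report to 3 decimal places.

Bootstrap SE is the standard deviation of the 8 replicate standard deviations.
Mean of replicates: (15.30 + 14.34 + 14.63 + 13.64 + 14.56 + 14.11 + 14.45 + 12.58) / 8 = 113.6100 / 8 = 14.2012
Sum of squared deviations: (+1.0988)² + (+0.1387)² + (+0.4288)² + (−0.5612)² + (+0.3588)² + (−0.0913)² + (+0.2487)² + (−1.6212)² = 4.5527
Variance = 4.5527 / 7 = 0.6504
SE* = √0.6504

SE* = 0.806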